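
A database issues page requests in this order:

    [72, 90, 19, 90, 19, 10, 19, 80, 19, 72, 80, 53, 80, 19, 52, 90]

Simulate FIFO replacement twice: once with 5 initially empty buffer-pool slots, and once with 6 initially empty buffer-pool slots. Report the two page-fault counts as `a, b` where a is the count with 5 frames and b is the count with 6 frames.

8, 7

5 frames: F F F . . F . F . . . F . . F F → 8 faults.
6 frames: F F F . . F . F . . . F . . F . → 7 faults.
7 < 8: adding a frame reduced faults, as is typical.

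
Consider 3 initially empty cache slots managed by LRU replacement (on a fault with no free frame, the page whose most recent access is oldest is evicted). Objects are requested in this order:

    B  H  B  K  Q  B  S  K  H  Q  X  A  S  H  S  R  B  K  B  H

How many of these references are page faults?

B -> fault, frames (B)
H -> fault, frames (B H)
B -> hit
K -> fault, frames (H B K)
Q -> fault, evict H, frames (B K Q)
B -> hit
S -> fault, evict K, frames (Q B S)
K -> fault, evict Q, frames (B S K)
H -> fault, evict B, frames (S K H)
Q -> fault, evict S, frames (K H Q)
X -> fault, evict K, frames (H Q X)
A -> fault, evict H, frames (Q X A)
S -> fault, evict Q, frames (X A S)
H -> fault, evict X, frames (A S H)
S -> hit
R -> fault, evict A, frames (H S R)
B -> fault, evict H, frames (S R B)
K -> fault, evict S, frames (R B K)
B -> hit
H -> fault, evict R, frames (K B H)
Page faults: 16.

16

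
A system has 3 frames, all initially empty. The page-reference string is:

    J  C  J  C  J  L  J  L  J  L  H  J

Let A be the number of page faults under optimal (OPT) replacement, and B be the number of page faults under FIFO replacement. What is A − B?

Under OPT: F F . . . F . . . . F . → 4 faults.
Under FIFO: F F . . . F . . . . F F → 5 faults.
A − B = 4 − 5 = -1.

-1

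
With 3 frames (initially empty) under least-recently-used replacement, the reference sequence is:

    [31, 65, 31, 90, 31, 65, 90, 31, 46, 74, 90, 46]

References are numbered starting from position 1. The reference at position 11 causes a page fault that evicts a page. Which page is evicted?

pos 1: 31 → miss, frames {31}
pos 2: 65 → miss, frames {31,65}
pos 3: 31 → hit
pos 4: 90 → miss, frames {65,31,90}
pos 5: 31 → hit
pos 6: 65 → hit
pos 7: 90 → hit
pos 8: 31 → hit
pos 9: 46 → miss, evict 65, frames {90,31,46}
pos 10: 74 → miss, evict 90, frames {31,46,74}
pos 11: 90 → miss, evict 31, frames {46,74,90}
At position 11, page 31 is evicted.

31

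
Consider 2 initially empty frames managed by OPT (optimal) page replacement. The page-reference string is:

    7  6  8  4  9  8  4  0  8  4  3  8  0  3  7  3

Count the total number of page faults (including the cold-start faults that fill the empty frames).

7 -> fault, frames [7]
6 -> fault, frames [7, 6]
8 -> fault, evict 6, frames [7, 8]
4 -> fault, evict 7, frames [8, 4]
9 -> fault, evict 4, frames [8, 9]
8 -> hit
4 -> fault, evict 9, frames [8, 4]
0 -> fault, evict 4, frames [8, 0]
8 -> hit
4 -> fault, evict 0, frames [8, 4]
3 -> fault, evict 4, frames [8, 3]
8 -> hit
0 -> fault, evict 8, frames [3, 0]
3 -> hit
7 -> fault, evict 0, frames [3, 7]
3 -> hit
Page faults: 11.

11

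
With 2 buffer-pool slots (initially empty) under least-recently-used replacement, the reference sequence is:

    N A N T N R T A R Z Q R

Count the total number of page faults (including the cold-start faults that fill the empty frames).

10

N -> miss, frames (N)
A -> miss, frames (N A)
N -> hit
T -> miss, evict A, frames (N T)
N -> hit
R -> miss, evict T, frames (N R)
T -> miss, evict N, frames (R T)
A -> miss, evict R, frames (T A)
R -> miss, evict T, frames (A R)
Z -> miss, evict A, frames (R Z)
Q -> miss, evict R, frames (Z Q)
R -> miss, evict Z, frames (Q R)
Page faults: 10.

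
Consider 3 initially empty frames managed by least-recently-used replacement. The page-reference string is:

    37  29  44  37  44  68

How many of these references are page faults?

4

37 -> fault, frames [37]
29 -> fault, frames [37, 29]
44 -> fault, frames [37, 29, 44]
37 -> hit
44 -> hit
68 -> fault, evict 29, frames [37, 44, 68]
Page faults: 4.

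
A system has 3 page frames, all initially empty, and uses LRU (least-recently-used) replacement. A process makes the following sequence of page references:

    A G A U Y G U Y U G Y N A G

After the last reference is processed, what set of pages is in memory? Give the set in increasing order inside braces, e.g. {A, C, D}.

A → miss, frames [A]
G → miss, frames [A, G]
A → hit
U → miss, frames [G, A, U]
Y → miss, evict G, frames [A, U, Y]
G → miss, evict A, frames [U, Y, G]
U → hit
Y → hit
U → hit
G → hit
Y → hit
N → miss, evict U, frames [G, Y, N]
A → miss, evict G, frames [Y, N, A]
G → miss, evict Y, frames [N, A, G]

{A, G, N}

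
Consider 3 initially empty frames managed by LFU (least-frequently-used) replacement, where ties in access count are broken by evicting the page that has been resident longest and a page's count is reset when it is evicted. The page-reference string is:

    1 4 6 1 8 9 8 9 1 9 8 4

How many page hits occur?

6

1: fault, frames {1}
4: fault, frames {1,4}
6: fault, frames {1,4,6}
1: hit
8: fault, evict 4, frames {1,6,8}
9: fault, evict 6, frames {1,8,9}
8: hit
9: hit
1: hit
9: hit
8: hit
4: fault, evict 1, frames {8,9,4}
Hits: 6.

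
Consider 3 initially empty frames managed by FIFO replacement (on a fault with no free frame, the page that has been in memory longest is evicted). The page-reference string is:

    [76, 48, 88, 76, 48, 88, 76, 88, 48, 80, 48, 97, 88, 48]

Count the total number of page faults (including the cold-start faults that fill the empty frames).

6

76 → miss, frames {76}
48 → miss, frames {76,48}
88 → miss, frames {76,48,88}
76 → hit
48 → hit
88 → hit
76 → hit
88 → hit
48 → hit
80 → miss, evict 76, frames {48,88,80}
48 → hit
97 → miss, evict 48, frames {88,80,97}
88 → hit
48 → miss, evict 88, frames {80,97,48}
Page faults: 6.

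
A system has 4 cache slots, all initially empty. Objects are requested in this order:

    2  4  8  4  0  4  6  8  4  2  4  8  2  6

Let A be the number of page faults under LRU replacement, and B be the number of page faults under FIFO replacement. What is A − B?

Under LRU: F F F . F . F . . F . . . . → 6 faults.
Under FIFO: F F F . F . F . . F F F . . → 8 faults.
A − B = 6 − 8 = -2.

-2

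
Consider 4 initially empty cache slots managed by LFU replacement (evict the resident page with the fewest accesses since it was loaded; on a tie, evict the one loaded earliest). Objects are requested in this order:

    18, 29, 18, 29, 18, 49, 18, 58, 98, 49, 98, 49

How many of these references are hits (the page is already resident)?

18: miss, frames (18)
29: miss, frames (18 29)
18: hit
29: hit
18: hit
49: miss, frames (18 29 49)
18: hit
58: miss, frames (18 29 49 58)
98: miss, evict 49, frames (18 29 58 98)
49: miss, evict 58, frames (18 29 98 49)
98: hit
49: hit
Hits: 6.

6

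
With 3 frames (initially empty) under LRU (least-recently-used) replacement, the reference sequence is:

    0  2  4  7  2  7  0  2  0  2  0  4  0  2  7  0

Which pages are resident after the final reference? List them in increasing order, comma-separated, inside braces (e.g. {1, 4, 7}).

{0, 2, 7}

0 → fault, frames {0}
2 → fault, frames {0,2}
4 → fault, frames {0,2,4}
7 → fault, evict 0, frames {2,4,7}
2 → hit
7 → hit
0 → fault, evict 4, frames {2,7,0}
2 → hit
0 → hit
2 → hit
0 → hit
4 → fault, evict 7, frames {2,0,4}
0 → hit
2 → hit
7 → fault, evict 4, frames {0,2,7}
0 → hit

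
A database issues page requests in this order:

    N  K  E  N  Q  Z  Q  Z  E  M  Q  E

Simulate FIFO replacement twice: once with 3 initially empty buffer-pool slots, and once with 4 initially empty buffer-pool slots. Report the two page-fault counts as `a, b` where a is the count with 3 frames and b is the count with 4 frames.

3 frames: F F F . F F . . . F . F → 7 faults.
4 frames: F F F . F F . . . F . . → 6 faults.
6 < 7: adding a frame reduced faults, as is typical.

7, 6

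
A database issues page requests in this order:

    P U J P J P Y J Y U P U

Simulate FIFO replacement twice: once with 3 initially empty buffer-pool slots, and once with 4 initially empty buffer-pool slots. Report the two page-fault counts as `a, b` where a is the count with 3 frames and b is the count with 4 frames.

3 frames: F F F . . . F . . . F F → 6 faults.
4 frames: F F F . . . F . . . . . → 4 faults.
4 < 6: adding a frame reduced faults, as is typical.

6, 4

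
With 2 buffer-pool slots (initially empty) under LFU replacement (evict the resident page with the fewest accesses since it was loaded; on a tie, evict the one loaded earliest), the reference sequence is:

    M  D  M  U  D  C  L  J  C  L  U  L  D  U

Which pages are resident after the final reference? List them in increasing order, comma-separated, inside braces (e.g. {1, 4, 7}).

M -> fault, frames [M]
D -> fault, frames [M, D]
M -> hit
U -> fault, evict D, frames [M, U]
D -> fault, evict U, frames [M, D]
C -> fault, evict D, frames [M, C]
L -> fault, evict C, frames [M, L]
J -> fault, evict L, frames [M, J]
C -> fault, evict J, frames [M, C]
L -> fault, evict C, frames [M, L]
U -> fault, evict L, frames [M, U]
L -> fault, evict U, frames [M, L]
D -> fault, evict L, frames [M, D]
U -> fault, evict D, frames [M, U]

{M, U}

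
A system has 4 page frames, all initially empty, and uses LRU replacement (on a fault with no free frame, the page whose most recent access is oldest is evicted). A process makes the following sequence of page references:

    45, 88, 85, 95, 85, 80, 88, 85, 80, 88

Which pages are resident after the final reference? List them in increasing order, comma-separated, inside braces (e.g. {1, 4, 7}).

45: miss, frames {45}
88: miss, frames {45,88}
85: miss, frames {45,88,85}
95: miss, frames {45,88,85,95}
85: hit
80: miss, evict 45, frames {88,95,85,80}
88: hit
85: hit
80: hit
88: hit

{80, 85, 88, 95}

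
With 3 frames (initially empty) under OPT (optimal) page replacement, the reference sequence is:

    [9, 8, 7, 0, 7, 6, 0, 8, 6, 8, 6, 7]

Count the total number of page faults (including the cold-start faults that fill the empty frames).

9: miss, frames (9)
8: miss, frames (9 8)
7: miss, frames (9 8 7)
0: miss, evict 9, frames (8 7 0)
7: hit
6: miss, evict 7, frames (8 0 6)
0: hit
8: hit
6: hit
8: hit
6: hit
7: miss, evict 6, frames (8 0 7)
Page faults: 6.

6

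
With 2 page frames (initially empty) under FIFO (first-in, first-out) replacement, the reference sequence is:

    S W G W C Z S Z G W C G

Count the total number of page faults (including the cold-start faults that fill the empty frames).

S → fault, frames [S]
W → fault, frames [S, W]
G → fault, evict S, frames [W, G]
W → hit
C → fault, evict W, frames [G, C]
Z → fault, evict G, frames [C, Z]
S → fault, evict C, frames [Z, S]
Z → hit
G → fault, evict Z, frames [S, G]
W → fault, evict S, frames [G, W]
C → fault, evict G, frames [W, C]
G → fault, evict W, frames [C, G]
Page faults: 10.

10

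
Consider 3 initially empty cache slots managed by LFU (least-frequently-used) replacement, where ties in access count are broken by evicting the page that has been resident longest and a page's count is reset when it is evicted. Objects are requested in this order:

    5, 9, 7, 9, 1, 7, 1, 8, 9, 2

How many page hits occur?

5 -> fault, frames (5)
9 -> fault, frames (5 9)
7 -> fault, frames (5 9 7)
9 -> hit
1 -> fault, evict 5, frames (9 7 1)
7 -> hit
1 -> hit
8 -> fault, evict 9, frames (7 1 8)
9 -> fault, evict 8, frames (7 1 9)
2 -> fault, evict 9, frames (7 1 2)
Hits: 3.

3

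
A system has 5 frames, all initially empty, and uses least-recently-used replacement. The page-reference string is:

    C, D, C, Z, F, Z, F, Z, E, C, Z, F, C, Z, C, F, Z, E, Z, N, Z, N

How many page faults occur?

C: fault, frames {C}
D: fault, frames {C,D}
C: hit
Z: fault, frames {D,C,Z}
F: fault, frames {D,C,Z,F}
Z: hit
F: hit
Z: hit
E: fault, frames {D,C,F,Z,E}
C: hit
Z: hit
F: hit
C: hit
Z: hit
C: hit
F: hit
Z: hit
E: hit
Z: hit
N: fault, evict D, frames {C,F,E,Z,N}
Z: hit
N: hit
Page faults: 6.

6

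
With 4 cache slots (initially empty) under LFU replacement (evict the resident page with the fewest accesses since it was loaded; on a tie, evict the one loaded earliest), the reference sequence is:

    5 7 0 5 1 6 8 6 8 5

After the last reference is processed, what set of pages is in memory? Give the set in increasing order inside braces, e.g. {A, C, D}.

5: miss, frames {5}
7: miss, frames {5,7}
0: miss, frames {5,7,0}
5: hit
1: miss, frames {5,7,0,1}
6: miss, evict 7, frames {5,0,1,6}
8: miss, evict 0, frames {5,1,6,8}
6: hit
8: hit
5: hit

{1, 5, 6, 8}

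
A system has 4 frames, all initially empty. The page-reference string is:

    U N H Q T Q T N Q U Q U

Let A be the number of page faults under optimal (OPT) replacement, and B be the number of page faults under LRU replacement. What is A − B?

-1

Under OPT: F F F F F . . . . . . . → 5 faults.
Under LRU: F F F F F . . . . F . . → 6 faults.
A − B = 5 − 6 = -1.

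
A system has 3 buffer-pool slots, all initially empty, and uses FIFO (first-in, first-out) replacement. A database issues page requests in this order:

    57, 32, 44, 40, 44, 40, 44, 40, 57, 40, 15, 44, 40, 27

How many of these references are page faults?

9

57 -> miss, frames [57]
32 -> miss, frames [57, 32]
44 -> miss, frames [57, 32, 44]
40 -> miss, evict 57, frames [32, 44, 40]
44 -> hit
40 -> hit
44 -> hit
40 -> hit
57 -> miss, evict 32, frames [44, 40, 57]
40 -> hit
15 -> miss, evict 44, frames [40, 57, 15]
44 -> miss, evict 40, frames [57, 15, 44]
40 -> miss, evict 57, frames [15, 44, 40]
27 -> miss, evict 15, frames [44, 40, 27]
Page faults: 9.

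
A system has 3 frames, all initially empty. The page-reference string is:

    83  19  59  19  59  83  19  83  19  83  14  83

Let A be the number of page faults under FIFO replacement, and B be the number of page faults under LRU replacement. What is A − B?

Under FIFO: F F F . . . . . . . F F → 5 faults.
Under LRU: F F F . . . . . . . F . → 4 faults.
A − B = 5 − 4 = 1.

1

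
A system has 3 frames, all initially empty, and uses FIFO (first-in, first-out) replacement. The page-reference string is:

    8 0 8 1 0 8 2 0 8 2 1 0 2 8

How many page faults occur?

8 -> fault, frames {8}
0 -> fault, frames {8,0}
8 -> hit
1 -> fault, frames {8,0,1}
0 -> hit
8 -> hit
2 -> fault, evict 8, frames {0,1,2}
0 -> hit
8 -> fault, evict 0, frames {1,2,8}
2 -> hit
1 -> hit
0 -> fault, evict 1, frames {2,8,0}
2 -> hit
8 -> hit
Page faults: 6.

6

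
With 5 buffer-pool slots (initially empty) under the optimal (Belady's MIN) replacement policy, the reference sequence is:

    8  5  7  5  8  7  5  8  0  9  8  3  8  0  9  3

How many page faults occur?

8 -> fault, frames [8]
5 -> fault, frames [8, 5]
7 -> fault, frames [8, 5, 7]
5 -> hit
8 -> hit
7 -> hit
5 -> hit
8 -> hit
0 -> fault, frames [8, 5, 7, 0]
9 -> fault, frames [8, 5, 7, 0, 9]
8 -> hit
3 -> fault, evict 7, frames [8, 5, 0, 9, 3]
8 -> hit
0 -> hit
9 -> hit
3 -> hit
Page faults: 6.

6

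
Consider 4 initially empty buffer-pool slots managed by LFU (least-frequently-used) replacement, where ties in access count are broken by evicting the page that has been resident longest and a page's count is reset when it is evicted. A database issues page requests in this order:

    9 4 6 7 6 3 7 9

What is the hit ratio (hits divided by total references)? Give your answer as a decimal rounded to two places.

9 -> miss, frames [9]
4 -> miss, frames [9, 4]
6 -> miss, frames [9, 4, 6]
7 -> miss, frames [9, 4, 6, 7]
6 -> hit
3 -> miss, evict 9, frames [4, 6, 7, 3]
7 -> hit
9 -> miss, evict 4, frames [6, 7, 3, 9]
Hits: 2 of 8 references → 2/8 = 0.2500.

0.25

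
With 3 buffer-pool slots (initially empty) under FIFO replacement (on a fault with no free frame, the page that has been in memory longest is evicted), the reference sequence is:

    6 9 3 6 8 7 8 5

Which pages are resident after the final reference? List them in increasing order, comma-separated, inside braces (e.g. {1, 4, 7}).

6: miss, frames {6}
9: miss, frames {6,9}
3: miss, frames {6,9,3}
6: hit
8: miss, evict 6, frames {9,3,8}
7: miss, evict 9, frames {3,8,7}
8: hit
5: miss, evict 3, frames {8,7,5}

{5, 7, 8}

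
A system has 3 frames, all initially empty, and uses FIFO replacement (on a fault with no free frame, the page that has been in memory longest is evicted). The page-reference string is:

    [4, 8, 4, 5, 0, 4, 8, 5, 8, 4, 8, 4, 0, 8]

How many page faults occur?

4 -> miss, frames {4}
8 -> miss, frames {4,8}
4 -> hit
5 -> miss, frames {4,8,5}
0 -> miss, evict 4, frames {8,5,0}
4 -> miss, evict 8, frames {5,0,4}
8 -> miss, evict 5, frames {0,4,8}
5 -> miss, evict 0, frames {4,8,5}
8 -> hit
4 -> hit
8 -> hit
4 -> hit
0 -> miss, evict 4, frames {8,5,0}
8 -> hit
Page faults: 8.

8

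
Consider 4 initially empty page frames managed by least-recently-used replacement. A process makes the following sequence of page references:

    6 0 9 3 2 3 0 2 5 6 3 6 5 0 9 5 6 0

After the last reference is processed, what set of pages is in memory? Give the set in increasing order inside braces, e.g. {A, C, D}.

{0, 5, 6, 9}

6: miss, frames (6)
0: miss, frames (6 0)
9: miss, frames (6 0 9)
3: miss, frames (6 0 9 3)
2: miss, evict 6, frames (0 9 3 2)
3: hit
0: hit
2: hit
5: miss, evict 9, frames (3 0 2 5)
6: miss, evict 3, frames (0 2 5 6)
3: miss, evict 0, frames (2 5 6 3)
6: hit
5: hit
0: miss, evict 2, frames (3 6 5 0)
9: miss, evict 3, frames (6 5 0 9)
5: hit
6: hit
0: hit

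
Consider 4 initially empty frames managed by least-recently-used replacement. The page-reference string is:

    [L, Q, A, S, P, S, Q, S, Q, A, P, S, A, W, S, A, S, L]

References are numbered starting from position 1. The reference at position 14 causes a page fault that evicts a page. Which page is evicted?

Q

pos 1: L → miss, frames (L)
pos 2: Q → miss, frames (L Q)
pos 3: A → miss, frames (L Q A)
pos 4: S → miss, frames (L Q A S)
pos 5: P → miss, evict L, frames (Q A S P)
pos 6: S → hit
pos 7: Q → hit
pos 8: S → hit
pos 9: Q → hit
pos 10: A → hit
pos 11: P → hit
pos 12: S → hit
pos 13: A → hit
pos 14: W → miss, evict Q, frames (P S A W)
At position 14, page Q is evicted.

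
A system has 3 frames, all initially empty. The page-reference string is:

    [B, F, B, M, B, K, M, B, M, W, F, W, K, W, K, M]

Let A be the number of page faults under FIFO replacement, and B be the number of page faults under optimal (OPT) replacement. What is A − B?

2

Under FIFO: F F . F . F . F . F F . F . . F → 9 faults.
Under OPT: F F . F . F . . . F F . . . . F → 7 faults.
A − B = 9 − 7 = 2.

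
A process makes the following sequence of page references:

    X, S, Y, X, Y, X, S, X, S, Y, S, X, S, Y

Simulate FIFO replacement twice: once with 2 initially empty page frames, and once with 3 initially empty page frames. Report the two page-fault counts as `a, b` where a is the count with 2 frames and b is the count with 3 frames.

9, 3

2 frames: F F F F . . F . . F . F F F → 9 faults.
3 frames: F F F . . . . . . . . . . . → 3 faults.
3 < 9: adding a frame reduced faults, as is typical.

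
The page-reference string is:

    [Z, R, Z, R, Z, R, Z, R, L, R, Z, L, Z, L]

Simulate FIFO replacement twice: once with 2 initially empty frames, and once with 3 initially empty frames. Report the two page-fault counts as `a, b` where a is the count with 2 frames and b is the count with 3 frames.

4, 3

2 frames: F F . . . . . . F . F . . . → 4 faults.
3 frames: F F . . . . . . F . . . . . → 3 faults.
3 < 4: adding a frame reduced faults, as is typical.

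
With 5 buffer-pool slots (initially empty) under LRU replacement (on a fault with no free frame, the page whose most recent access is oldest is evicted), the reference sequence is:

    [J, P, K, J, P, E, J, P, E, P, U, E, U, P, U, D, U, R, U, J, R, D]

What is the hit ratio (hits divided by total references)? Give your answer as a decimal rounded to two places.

0.64

J -> fault, frames {J}
P -> fault, frames {J,P}
K -> fault, frames {J,P,K}
J -> hit
P -> hit
E -> fault, frames {K,J,P,E}
J -> hit
P -> hit
E -> hit
P -> hit
U -> fault, frames {K,J,E,P,U}
E -> hit
U -> hit
P -> hit
U -> hit
D -> fault, evict K, frames {J,E,P,U,D}
U -> hit
R -> fault, evict J, frames {E,P,D,U,R}
U -> hit
J -> fault, evict E, frames {P,D,R,U,J}
R -> hit
D -> hit
Hits: 14 of 22 references → 14/22 = 0.6364.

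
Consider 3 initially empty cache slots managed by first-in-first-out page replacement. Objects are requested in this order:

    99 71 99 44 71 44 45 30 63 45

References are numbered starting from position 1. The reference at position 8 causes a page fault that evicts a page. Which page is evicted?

71

pos 1: 99: miss, frames (99)
pos 2: 71: miss, frames (99 71)
pos 3: 99: hit
pos 4: 44: miss, frames (99 71 44)
pos 5: 71: hit
pos 6: 44: hit
pos 7: 45: miss, evict 99, frames (71 44 45)
pos 8: 30: miss, evict 71, frames (44 45 30)
At position 8, page 71 is evicted.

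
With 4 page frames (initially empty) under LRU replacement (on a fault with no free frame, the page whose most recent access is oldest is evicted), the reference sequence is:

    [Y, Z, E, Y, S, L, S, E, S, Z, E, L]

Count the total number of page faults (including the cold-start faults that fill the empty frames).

Y → miss, frames {Y}
Z → miss, frames {Y,Z}
E → miss, frames {Y,Z,E}
Y → hit
S → miss, frames {Z,E,Y,S}
L → miss, evict Z, frames {E,Y,S,L}
S → hit
E → hit
S → hit
Z → miss, evict Y, frames {L,E,S,Z}
E → hit
L → hit
Page faults: 6.

6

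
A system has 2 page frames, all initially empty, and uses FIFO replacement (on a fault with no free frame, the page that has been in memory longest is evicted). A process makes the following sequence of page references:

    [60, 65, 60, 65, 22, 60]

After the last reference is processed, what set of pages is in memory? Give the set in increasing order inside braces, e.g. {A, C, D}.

{22, 60}

60 -> fault, frames {60}
65 -> fault, frames {60,65}
60 -> hit
65 -> hit
22 -> fault, evict 60, frames {65,22}
60 -> fault, evict 65, frames {22,60}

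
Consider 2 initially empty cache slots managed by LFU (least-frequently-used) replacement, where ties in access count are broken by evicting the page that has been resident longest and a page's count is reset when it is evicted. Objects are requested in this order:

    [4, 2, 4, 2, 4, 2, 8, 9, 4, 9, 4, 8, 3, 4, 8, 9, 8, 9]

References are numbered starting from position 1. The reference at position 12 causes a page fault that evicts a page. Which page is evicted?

pos 1: 4: fault, frames (4)
pos 2: 2: fault, frames (4 2)
pos 3: 4: hit
pos 4: 2: hit
pos 5: 4: hit
pos 6: 2: hit
pos 7: 8: fault, evict 4, frames (2 8)
pos 8: 9: fault, evict 8, frames (2 9)
pos 9: 4: fault, evict 9, frames (2 4)
pos 10: 9: fault, evict 4, frames (2 9)
pos 11: 4: fault, evict 9, frames (2 4)
pos 12: 8: fault, evict 4, frames (2 8)
At position 12, page 4 is evicted.

4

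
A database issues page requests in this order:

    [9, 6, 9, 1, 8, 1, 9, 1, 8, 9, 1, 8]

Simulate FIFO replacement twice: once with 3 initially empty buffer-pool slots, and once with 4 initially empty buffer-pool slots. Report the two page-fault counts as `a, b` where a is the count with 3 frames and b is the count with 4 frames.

3 frames: F F . F F . F . . . . . → 5 faults.
4 frames: F F . F F . . . . . . . → 4 faults.
4 < 5: adding a frame reduced faults, as is typical.

5, 4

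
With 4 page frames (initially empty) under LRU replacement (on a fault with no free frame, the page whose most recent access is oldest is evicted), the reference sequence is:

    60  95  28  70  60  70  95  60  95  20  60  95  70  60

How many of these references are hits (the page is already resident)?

9

60 -> miss, frames [60]
95 -> miss, frames [60, 95]
28 -> miss, frames [60, 95, 28]
70 -> miss, frames [60, 95, 28, 70]
60 -> hit
70 -> hit
95 -> hit
60 -> hit
95 -> hit
20 -> miss, evict 28, frames [70, 60, 95, 20]
60 -> hit
95 -> hit
70 -> hit
60 -> hit
Hits: 9.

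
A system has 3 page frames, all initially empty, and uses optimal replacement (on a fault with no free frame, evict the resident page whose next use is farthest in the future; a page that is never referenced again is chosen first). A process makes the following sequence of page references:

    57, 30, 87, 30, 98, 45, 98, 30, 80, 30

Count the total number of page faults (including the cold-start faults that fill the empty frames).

57: miss, frames {57}
30: miss, frames {57,30}
87: miss, frames {57,30,87}
30: hit
98: miss, evict 87, frames {57,30,98}
45: miss, evict 57, frames {30,98,45}
98: hit
30: hit
80: miss, evict 45, frames {30,98,80}
30: hit
Page faults: 6.

6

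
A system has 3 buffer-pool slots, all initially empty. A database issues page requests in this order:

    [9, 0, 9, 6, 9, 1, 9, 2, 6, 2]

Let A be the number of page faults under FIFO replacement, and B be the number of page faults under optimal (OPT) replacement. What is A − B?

Under FIFO: F F . F . F F F F . → 7 faults.
Under OPT: F F . F . F . F . . → 5 faults.
A − B = 7 − 5 = 2.

2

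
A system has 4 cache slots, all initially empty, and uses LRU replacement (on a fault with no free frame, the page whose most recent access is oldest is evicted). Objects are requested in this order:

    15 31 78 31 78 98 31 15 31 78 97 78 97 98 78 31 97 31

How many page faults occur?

6

15: miss, frames {15}
31: miss, frames {15,31}
78: miss, frames {15,31,78}
31: hit
78: hit
98: miss, frames {15,31,78,98}
31: hit
15: hit
31: hit
78: hit
97: miss, evict 98, frames {15,31,78,97}
78: hit
97: hit
98: miss, evict 15, frames {31,78,97,98}
78: hit
31: hit
97: hit
31: hit
Page faults: 6.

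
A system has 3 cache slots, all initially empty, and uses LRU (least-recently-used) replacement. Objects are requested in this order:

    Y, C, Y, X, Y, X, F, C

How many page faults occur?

5

Y → miss, frames {Y}
C → miss, frames {Y,C}
Y → hit
X → miss, frames {C,Y,X}
Y → hit
X → hit
F → miss, evict C, frames {Y,X,F}
C → miss, evict Y, frames {X,F,C}
Page faults: 5.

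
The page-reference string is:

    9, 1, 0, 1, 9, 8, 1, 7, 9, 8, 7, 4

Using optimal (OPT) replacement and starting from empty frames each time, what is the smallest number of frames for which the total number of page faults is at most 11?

f=1: 12 faults
f=2: 9 faults
f=3: 6 faults
f=4: 6 faults
f=5: 6 faults
f=6: 6 faults
Smallest f with faults ≤ 11 is 2.

2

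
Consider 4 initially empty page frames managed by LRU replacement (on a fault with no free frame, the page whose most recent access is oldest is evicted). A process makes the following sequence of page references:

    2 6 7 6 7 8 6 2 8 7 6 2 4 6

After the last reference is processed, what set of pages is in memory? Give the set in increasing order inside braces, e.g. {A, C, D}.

2: miss, frames {2}
6: miss, frames {2,6}
7: miss, frames {2,6,7}
6: hit
7: hit
8: miss, frames {2,6,7,8}
6: hit
2: hit
8: hit
7: hit
6: hit
2: hit
4: miss, evict 8, frames {7,6,2,4}
6: hit

{2, 4, 6, 7}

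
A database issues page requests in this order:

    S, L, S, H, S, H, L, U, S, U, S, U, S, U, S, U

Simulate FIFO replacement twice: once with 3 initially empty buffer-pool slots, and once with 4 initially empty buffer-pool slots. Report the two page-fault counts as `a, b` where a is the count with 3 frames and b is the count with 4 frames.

5, 4

3 frames: F F . F . . . F F . . . . . . . → 5 faults.
4 frames: F F . F . . . F . . . . . . . . → 4 faults.
4 < 5: adding a frame reduced faults, as is typical.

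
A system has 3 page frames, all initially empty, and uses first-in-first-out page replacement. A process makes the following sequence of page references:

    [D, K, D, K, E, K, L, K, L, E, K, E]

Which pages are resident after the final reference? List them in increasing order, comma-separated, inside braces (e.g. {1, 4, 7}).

{E, K, L}

D → fault, frames {D}
K → fault, frames {D,K}
D → hit
K → hit
E → fault, frames {D,K,E}
K → hit
L → fault, evict D, frames {K,E,L}
K → hit
L → hit
E → hit
K → hit
E → hit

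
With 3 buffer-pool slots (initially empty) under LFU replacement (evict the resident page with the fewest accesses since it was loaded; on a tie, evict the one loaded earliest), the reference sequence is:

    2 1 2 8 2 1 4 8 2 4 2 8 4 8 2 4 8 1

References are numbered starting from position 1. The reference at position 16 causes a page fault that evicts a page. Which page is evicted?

8

pos 1: 2 → miss, frames [2]
pos 2: 1 → miss, frames [2, 1]
pos 3: 2 → hit
pos 4: 8 → miss, frames [2, 1, 8]
pos 5: 2 → hit
pos 6: 1 → hit
pos 7: 4 → miss, evict 8, frames [2, 1, 4]
pos 8: 8 → miss, evict 4, frames [2, 1, 8]
pos 9: 2 → hit
pos 10: 4 → miss, evict 8, frames [2, 1, 4]
pos 11: 2 → hit
pos 12: 8 → miss, evict 4, frames [2, 1, 8]
pos 13: 4 → miss, evict 8, frames [2, 1, 4]
pos 14: 8 → miss, evict 4, frames [2, 1, 8]
pos 15: 2 → hit
pos 16: 4 → miss, evict 8, frames [2, 1, 4]
At position 16, page 8 is evicted.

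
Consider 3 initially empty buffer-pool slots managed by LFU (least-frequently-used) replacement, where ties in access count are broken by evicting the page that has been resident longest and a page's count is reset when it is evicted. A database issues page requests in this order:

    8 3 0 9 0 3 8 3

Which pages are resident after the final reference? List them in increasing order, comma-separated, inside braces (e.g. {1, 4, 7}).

{0, 3, 8}

8 → fault, frames {8}
3 → fault, frames {8,3}
0 → fault, frames {8,3,0}
9 → fault, evict 8, frames {3,0,9}
0 → hit
3 → hit
8 → fault, evict 9, frames {3,0,8}
3 → hit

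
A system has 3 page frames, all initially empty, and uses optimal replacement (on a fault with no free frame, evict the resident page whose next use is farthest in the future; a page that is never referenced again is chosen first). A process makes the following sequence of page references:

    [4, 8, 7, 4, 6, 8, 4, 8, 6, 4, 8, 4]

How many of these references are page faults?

4: fault, frames [4]
8: fault, frames [4, 8]
7: fault, frames [4, 8, 7]
4: hit
6: fault, evict 7, frames [4, 8, 6]
8: hit
4: hit
8: hit
6: hit
4: hit
8: hit
4: hit
Page faults: 4.

4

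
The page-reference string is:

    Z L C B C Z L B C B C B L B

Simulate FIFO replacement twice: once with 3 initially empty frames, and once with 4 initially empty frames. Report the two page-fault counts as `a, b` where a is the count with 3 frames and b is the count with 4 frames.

3 frames: F F F F . F F . F F . . . . → 8 faults.
4 frames: F F F F . . . . . . . . . . → 4 faults.
4 < 8: adding a frame reduced faults, as is typical.

8, 4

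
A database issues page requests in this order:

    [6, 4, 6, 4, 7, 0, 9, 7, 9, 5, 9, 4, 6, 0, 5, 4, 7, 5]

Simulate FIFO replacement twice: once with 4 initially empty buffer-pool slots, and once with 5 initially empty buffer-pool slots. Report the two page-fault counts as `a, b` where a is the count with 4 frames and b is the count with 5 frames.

4 frames: F F . . F F F . . F . F F F . . F F → 11 faults.
5 frames: F F . . F F F . . F . . F . . F F . → 9 faults.
9 < 11: adding a frame reduced faults, as is typical.

11, 9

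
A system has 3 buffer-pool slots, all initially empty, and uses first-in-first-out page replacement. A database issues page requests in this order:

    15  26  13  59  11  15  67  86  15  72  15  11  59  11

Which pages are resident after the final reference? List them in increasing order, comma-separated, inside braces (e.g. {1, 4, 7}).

{11, 15, 59}

15 → fault, frames {15}
26 → fault, frames {15,26}
13 → fault, frames {15,26,13}
59 → fault, evict 15, frames {26,13,59}
11 → fault, evict 26, frames {13,59,11}
15 → fault, evict 13, frames {59,11,15}
67 → fault, evict 59, frames {11,15,67}
86 → fault, evict 11, frames {15,67,86}
15 → hit
72 → fault, evict 15, frames {67,86,72}
15 → fault, evict 67, frames {86,72,15}
11 → fault, evict 86, frames {72,15,11}
59 → fault, evict 72, frames {15,11,59}
11 → hit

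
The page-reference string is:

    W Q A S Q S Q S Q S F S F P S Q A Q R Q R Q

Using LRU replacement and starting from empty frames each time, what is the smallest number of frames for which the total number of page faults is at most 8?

4

f=1: 22 faults
f=2: 11 faults
f=3: 9 faults
f=4: 8 faults
f=5: 7 faults
f=6: 7 faults
f=7: 7 faults
Smallest f with faults ≤ 8 is 4.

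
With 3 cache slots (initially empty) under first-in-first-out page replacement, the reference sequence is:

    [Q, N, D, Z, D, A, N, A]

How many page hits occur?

2

Q → fault, frames (Q)
N → fault, frames (Q N)
D → fault, frames (Q N D)
Z → fault, evict Q, frames (N D Z)
D → hit
A → fault, evict N, frames (D Z A)
N → fault, evict D, frames (Z A N)
A → hit
Hits: 2.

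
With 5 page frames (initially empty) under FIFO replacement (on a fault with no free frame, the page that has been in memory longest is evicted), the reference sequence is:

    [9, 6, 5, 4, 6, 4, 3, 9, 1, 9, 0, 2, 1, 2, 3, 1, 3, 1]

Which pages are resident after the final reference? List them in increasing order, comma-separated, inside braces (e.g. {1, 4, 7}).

{0, 1, 2, 3, 9}

9: miss, frames {9}
6: miss, frames {9,6}
5: miss, frames {9,6,5}
4: miss, frames {9,6,5,4}
6: hit
4: hit
3: miss, frames {9,6,5,4,3}
9: hit
1: miss, evict 9, frames {6,5,4,3,1}
9: miss, evict 6, frames {5,4,3,1,9}
0: miss, evict 5, frames {4,3,1,9,0}
2: miss, evict 4, frames {3,1,9,0,2}
1: hit
2: hit
3: hit
1: hit
3: hit
1: hit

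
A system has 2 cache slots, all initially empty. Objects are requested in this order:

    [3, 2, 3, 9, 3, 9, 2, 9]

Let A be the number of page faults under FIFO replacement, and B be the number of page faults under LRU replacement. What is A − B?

Under FIFO: F F . F F . F F → 6 faults.
Under LRU: F F . F . . F . → 4 faults.
A − B = 6 − 4 = 2.

2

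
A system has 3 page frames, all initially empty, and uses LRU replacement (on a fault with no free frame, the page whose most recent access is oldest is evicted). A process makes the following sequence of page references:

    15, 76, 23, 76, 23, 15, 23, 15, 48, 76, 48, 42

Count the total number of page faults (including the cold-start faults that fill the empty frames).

15 → fault, frames {15}
76 → fault, frames {15,76}
23 → fault, frames {15,76,23}
76 → hit
23 → hit
15 → hit
23 → hit
15 → hit
48 → fault, evict 76, frames {23,15,48}
76 → fault, evict 23, frames {15,48,76}
48 → hit
42 → fault, evict 15, frames {76,48,42}
Page faults: 6.

6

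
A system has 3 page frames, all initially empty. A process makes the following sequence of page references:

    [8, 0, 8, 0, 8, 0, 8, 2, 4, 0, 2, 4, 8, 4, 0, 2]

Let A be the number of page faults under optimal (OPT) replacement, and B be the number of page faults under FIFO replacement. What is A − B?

-1

Under OPT: F F . . . . . F F . . . F . . F → 6 faults.
Under FIFO: F F . . . . . F F . . . F . F F → 7 faults.
A − B = 6 − 7 = -1.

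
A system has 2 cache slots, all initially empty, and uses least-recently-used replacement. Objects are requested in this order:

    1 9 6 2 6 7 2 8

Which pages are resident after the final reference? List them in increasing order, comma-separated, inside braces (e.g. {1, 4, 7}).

1 -> fault, frames (1)
9 -> fault, frames (1 9)
6 -> fault, evict 1, frames (9 6)
2 -> fault, evict 9, frames (6 2)
6 -> hit
7 -> fault, evict 2, frames (6 7)
2 -> fault, evict 6, frames (7 2)
8 -> fault, evict 7, frames (2 8)

{2, 8}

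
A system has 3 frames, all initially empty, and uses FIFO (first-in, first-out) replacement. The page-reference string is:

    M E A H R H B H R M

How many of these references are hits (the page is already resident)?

M → fault, frames [M]
E → fault, frames [M, E]
A → fault, frames [M, E, A]
H → fault, evict M, frames [E, A, H]
R → fault, evict E, frames [A, H, R]
H → hit
B → fault, evict A, frames [H, R, B]
H → hit
R → hit
M → fault, evict H, frames [R, B, M]
Hits: 3.

3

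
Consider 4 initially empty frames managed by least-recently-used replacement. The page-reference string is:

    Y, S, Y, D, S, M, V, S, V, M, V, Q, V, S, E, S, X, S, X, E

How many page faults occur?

Y → miss, frames {Y}
S → miss, frames {Y,S}
Y → hit
D → miss, frames {S,Y,D}
S → hit
M → miss, frames {Y,D,S,M}
V → miss, evict Y, frames {D,S,M,V}
S → hit
V → hit
M → hit
V → hit
Q → miss, evict D, frames {S,M,V,Q}
V → hit
S → hit
E → miss, evict M, frames {Q,V,S,E}
S → hit
X → miss, evict Q, frames {V,E,S,X}
S → hit
X → hit
E → hit
Page faults: 8.

8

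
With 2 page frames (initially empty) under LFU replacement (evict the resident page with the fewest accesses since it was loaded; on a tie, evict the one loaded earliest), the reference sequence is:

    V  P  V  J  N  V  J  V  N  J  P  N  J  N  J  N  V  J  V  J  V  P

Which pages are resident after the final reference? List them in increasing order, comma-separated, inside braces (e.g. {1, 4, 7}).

{P, V}

V → fault, frames [V]
P → fault, frames [V, P]
V → hit
J → fault, evict P, frames [V, J]
N → fault, evict J, frames [V, N]
V → hit
J → fault, evict N, frames [V, J]
V → hit
N → fault, evict J, frames [V, N]
J → fault, evict N, frames [V, J]
P → fault, evict J, frames [V, P]
N → fault, evict P, frames [V, N]
J → fault, evict N, frames [V, J]
N → fault, evict J, frames [V, N]
J → fault, evict N, frames [V, J]
N → fault, evict J, frames [V, N]
V → hit
J → fault, evict N, frames [V, J]
V → hit
J → hit
V → hit
P → fault, evict J, frames [V, P]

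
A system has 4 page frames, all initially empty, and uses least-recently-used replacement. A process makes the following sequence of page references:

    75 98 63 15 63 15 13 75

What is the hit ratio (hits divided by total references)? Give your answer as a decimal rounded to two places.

0.25

75: miss, frames [75]
98: miss, frames [75, 98]
63: miss, frames [75, 98, 63]
15: miss, frames [75, 98, 63, 15]
63: hit
15: hit
13: miss, evict 75, frames [98, 63, 15, 13]
75: miss, evict 98, frames [63, 15, 13, 75]
Hits: 2 of 8 references → 2/8 = 0.2500.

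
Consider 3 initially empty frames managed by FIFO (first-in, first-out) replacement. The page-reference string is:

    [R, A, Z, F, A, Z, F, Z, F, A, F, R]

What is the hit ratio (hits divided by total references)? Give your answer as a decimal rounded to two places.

R: miss, frames {R}
A: miss, frames {R,A}
Z: miss, frames {R,A,Z}
F: miss, evict R, frames {A,Z,F}
A: hit
Z: hit
F: hit
Z: hit
F: hit
A: hit
F: hit
R: miss, evict A, frames {Z,F,R}
Hits: 7 of 12 references → 7/12 = 0.5833.

0.58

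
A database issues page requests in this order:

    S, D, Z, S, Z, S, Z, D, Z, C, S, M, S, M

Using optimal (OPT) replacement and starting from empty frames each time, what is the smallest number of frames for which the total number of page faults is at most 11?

f=1: 14 faults
f=2: 7 faults
f=3: 5 faults
f=4: 5 faults
f=5: 5 faults
Smallest f with faults ≤ 11 is 2.

2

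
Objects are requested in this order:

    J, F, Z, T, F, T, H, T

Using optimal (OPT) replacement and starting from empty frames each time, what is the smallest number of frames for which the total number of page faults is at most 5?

f=1: 8 faults
f=2: 5 faults
f=3: 5 faults
f=4: 5 faults
f=5: 5 faults
Smallest f with faults ≤ 5 is 2.

2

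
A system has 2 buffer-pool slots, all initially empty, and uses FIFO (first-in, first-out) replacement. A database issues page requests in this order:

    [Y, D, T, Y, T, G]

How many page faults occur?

5

Y: miss, frames {Y}
D: miss, frames {Y,D}
T: miss, evict Y, frames {D,T}
Y: miss, evict D, frames {T,Y}
T: hit
G: miss, evict T, frames {Y,G}
Page faults: 5.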